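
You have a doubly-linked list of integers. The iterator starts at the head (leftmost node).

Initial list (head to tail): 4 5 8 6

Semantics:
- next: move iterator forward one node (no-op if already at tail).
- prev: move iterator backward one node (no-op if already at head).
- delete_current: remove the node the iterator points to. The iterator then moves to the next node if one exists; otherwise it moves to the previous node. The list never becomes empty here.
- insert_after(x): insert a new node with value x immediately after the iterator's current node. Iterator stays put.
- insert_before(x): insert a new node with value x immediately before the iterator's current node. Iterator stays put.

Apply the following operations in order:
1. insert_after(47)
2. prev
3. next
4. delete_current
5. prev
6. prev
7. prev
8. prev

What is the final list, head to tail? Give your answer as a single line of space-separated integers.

After 1 (insert_after(47)): list=[4, 47, 5, 8, 6] cursor@4
After 2 (prev): list=[4, 47, 5, 8, 6] cursor@4
After 3 (next): list=[4, 47, 5, 8, 6] cursor@47
After 4 (delete_current): list=[4, 5, 8, 6] cursor@5
After 5 (prev): list=[4, 5, 8, 6] cursor@4
After 6 (prev): list=[4, 5, 8, 6] cursor@4
After 7 (prev): list=[4, 5, 8, 6] cursor@4
After 8 (prev): list=[4, 5, 8, 6] cursor@4

Answer: 4 5 8 6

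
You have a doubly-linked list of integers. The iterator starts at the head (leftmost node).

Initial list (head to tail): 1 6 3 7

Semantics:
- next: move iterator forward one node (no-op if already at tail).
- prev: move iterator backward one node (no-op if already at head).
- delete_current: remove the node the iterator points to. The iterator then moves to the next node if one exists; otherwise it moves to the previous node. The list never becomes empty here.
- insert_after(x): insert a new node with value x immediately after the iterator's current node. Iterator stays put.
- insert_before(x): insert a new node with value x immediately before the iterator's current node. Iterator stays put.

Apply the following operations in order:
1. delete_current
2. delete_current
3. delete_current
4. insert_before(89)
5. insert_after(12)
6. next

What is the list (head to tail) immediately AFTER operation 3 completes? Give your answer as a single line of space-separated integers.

Answer: 7

Derivation:
After 1 (delete_current): list=[6, 3, 7] cursor@6
After 2 (delete_current): list=[3, 7] cursor@3
After 3 (delete_current): list=[7] cursor@7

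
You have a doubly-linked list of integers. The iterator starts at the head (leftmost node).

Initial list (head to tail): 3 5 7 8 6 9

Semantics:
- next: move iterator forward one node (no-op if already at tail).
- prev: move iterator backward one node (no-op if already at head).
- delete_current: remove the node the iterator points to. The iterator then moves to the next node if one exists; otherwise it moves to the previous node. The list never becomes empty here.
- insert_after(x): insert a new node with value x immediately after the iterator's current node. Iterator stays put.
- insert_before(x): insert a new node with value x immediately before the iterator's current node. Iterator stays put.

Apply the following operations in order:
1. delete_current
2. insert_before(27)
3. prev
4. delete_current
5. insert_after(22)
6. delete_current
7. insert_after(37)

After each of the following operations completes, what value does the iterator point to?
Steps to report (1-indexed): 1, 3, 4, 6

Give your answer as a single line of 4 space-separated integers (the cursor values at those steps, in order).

Answer: 5 27 5 22

Derivation:
After 1 (delete_current): list=[5, 7, 8, 6, 9] cursor@5
After 2 (insert_before(27)): list=[27, 5, 7, 8, 6, 9] cursor@5
After 3 (prev): list=[27, 5, 7, 8, 6, 9] cursor@27
After 4 (delete_current): list=[5, 7, 8, 6, 9] cursor@5
After 5 (insert_after(22)): list=[5, 22, 7, 8, 6, 9] cursor@5
After 6 (delete_current): list=[22, 7, 8, 6, 9] cursor@22
After 7 (insert_after(37)): list=[22, 37, 7, 8, 6, 9] cursor@22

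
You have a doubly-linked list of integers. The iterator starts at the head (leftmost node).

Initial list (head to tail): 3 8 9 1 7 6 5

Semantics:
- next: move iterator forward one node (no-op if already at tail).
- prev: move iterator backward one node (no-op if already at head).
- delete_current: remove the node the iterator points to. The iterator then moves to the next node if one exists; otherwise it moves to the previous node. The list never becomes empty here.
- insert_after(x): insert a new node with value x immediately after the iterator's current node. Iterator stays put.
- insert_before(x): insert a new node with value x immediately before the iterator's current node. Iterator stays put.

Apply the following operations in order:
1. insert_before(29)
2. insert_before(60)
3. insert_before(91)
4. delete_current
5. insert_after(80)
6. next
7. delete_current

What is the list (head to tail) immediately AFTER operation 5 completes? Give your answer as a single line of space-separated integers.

After 1 (insert_before(29)): list=[29, 3, 8, 9, 1, 7, 6, 5] cursor@3
After 2 (insert_before(60)): list=[29, 60, 3, 8, 9, 1, 7, 6, 5] cursor@3
After 3 (insert_before(91)): list=[29, 60, 91, 3, 8, 9, 1, 7, 6, 5] cursor@3
After 4 (delete_current): list=[29, 60, 91, 8, 9, 1, 7, 6, 5] cursor@8
After 5 (insert_after(80)): list=[29, 60, 91, 8, 80, 9, 1, 7, 6, 5] cursor@8

Answer: 29 60 91 8 80 9 1 7 6 5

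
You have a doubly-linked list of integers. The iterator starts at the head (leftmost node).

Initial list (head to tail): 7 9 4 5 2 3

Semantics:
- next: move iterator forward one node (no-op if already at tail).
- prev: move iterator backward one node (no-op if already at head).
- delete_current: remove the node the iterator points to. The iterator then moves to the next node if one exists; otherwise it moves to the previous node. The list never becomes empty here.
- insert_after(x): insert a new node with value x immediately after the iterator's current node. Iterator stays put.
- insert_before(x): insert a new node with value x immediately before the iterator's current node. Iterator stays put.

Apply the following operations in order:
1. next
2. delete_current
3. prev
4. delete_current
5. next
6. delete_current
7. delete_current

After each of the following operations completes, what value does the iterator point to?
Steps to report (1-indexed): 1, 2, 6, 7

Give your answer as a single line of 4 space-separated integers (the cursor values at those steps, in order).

Answer: 9 4 2 3

Derivation:
After 1 (next): list=[7, 9, 4, 5, 2, 3] cursor@9
After 2 (delete_current): list=[7, 4, 5, 2, 3] cursor@4
After 3 (prev): list=[7, 4, 5, 2, 3] cursor@7
After 4 (delete_current): list=[4, 5, 2, 3] cursor@4
After 5 (next): list=[4, 5, 2, 3] cursor@5
After 6 (delete_current): list=[4, 2, 3] cursor@2
After 7 (delete_current): list=[4, 3] cursor@3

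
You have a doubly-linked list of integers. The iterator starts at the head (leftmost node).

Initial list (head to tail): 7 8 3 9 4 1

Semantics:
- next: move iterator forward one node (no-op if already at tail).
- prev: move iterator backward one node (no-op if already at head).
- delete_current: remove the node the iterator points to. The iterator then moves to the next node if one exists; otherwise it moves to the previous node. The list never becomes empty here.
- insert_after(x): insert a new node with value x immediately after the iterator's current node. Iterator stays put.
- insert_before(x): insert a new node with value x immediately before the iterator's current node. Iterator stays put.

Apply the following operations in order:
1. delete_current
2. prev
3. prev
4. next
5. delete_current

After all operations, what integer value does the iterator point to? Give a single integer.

Answer: 9

Derivation:
After 1 (delete_current): list=[8, 3, 9, 4, 1] cursor@8
After 2 (prev): list=[8, 3, 9, 4, 1] cursor@8
After 3 (prev): list=[8, 3, 9, 4, 1] cursor@8
After 4 (next): list=[8, 3, 9, 4, 1] cursor@3
After 5 (delete_current): list=[8, 9, 4, 1] cursor@9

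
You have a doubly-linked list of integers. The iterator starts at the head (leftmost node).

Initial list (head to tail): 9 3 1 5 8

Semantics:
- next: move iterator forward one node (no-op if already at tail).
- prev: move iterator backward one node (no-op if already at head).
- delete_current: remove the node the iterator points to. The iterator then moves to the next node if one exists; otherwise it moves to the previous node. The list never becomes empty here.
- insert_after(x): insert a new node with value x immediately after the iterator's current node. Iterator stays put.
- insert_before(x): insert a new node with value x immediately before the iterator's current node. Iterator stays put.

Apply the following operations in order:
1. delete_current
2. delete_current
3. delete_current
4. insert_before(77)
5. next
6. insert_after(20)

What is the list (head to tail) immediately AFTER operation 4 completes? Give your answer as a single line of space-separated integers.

Answer: 77 5 8

Derivation:
After 1 (delete_current): list=[3, 1, 5, 8] cursor@3
After 2 (delete_current): list=[1, 5, 8] cursor@1
After 3 (delete_current): list=[5, 8] cursor@5
After 4 (insert_before(77)): list=[77, 5, 8] cursor@5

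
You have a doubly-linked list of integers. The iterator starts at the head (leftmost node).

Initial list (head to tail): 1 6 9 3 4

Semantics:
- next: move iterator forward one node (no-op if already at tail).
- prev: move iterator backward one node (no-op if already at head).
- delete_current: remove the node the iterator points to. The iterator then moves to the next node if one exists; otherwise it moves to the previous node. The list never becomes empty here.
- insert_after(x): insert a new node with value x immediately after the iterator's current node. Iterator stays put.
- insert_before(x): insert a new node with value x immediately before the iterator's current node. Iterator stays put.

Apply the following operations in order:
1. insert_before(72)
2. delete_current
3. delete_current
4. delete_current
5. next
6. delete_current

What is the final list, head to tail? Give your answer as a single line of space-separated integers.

Answer: 72 3

Derivation:
After 1 (insert_before(72)): list=[72, 1, 6, 9, 3, 4] cursor@1
After 2 (delete_current): list=[72, 6, 9, 3, 4] cursor@6
After 3 (delete_current): list=[72, 9, 3, 4] cursor@9
After 4 (delete_current): list=[72, 3, 4] cursor@3
After 5 (next): list=[72, 3, 4] cursor@4
After 6 (delete_current): list=[72, 3] cursor@3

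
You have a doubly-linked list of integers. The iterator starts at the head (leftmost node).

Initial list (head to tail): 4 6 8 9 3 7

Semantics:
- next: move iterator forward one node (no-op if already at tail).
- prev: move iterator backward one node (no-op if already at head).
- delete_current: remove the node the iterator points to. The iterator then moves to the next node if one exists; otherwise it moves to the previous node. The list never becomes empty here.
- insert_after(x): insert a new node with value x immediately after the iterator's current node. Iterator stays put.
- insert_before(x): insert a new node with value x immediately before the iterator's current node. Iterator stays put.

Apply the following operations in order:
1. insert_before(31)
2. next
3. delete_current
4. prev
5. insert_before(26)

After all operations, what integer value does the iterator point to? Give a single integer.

After 1 (insert_before(31)): list=[31, 4, 6, 8, 9, 3, 7] cursor@4
After 2 (next): list=[31, 4, 6, 8, 9, 3, 7] cursor@6
After 3 (delete_current): list=[31, 4, 8, 9, 3, 7] cursor@8
After 4 (prev): list=[31, 4, 8, 9, 3, 7] cursor@4
After 5 (insert_before(26)): list=[31, 26, 4, 8, 9, 3, 7] cursor@4

Answer: 4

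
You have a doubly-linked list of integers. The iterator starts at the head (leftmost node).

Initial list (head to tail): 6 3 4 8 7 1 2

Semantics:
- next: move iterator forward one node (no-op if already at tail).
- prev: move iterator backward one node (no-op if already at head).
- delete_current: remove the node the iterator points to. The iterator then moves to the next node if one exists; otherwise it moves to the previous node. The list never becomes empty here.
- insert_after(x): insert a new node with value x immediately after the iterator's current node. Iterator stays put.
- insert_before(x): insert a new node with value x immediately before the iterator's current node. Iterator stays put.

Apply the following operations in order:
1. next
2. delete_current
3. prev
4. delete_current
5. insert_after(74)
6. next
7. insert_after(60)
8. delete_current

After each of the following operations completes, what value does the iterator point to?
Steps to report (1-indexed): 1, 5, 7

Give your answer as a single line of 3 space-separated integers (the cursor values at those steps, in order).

Answer: 3 4 74

Derivation:
After 1 (next): list=[6, 3, 4, 8, 7, 1, 2] cursor@3
After 2 (delete_current): list=[6, 4, 8, 7, 1, 2] cursor@4
After 3 (prev): list=[6, 4, 8, 7, 1, 2] cursor@6
After 4 (delete_current): list=[4, 8, 7, 1, 2] cursor@4
After 5 (insert_after(74)): list=[4, 74, 8, 7, 1, 2] cursor@4
After 6 (next): list=[4, 74, 8, 7, 1, 2] cursor@74
After 7 (insert_after(60)): list=[4, 74, 60, 8, 7, 1, 2] cursor@74
After 8 (delete_current): list=[4, 60, 8, 7, 1, 2] cursor@60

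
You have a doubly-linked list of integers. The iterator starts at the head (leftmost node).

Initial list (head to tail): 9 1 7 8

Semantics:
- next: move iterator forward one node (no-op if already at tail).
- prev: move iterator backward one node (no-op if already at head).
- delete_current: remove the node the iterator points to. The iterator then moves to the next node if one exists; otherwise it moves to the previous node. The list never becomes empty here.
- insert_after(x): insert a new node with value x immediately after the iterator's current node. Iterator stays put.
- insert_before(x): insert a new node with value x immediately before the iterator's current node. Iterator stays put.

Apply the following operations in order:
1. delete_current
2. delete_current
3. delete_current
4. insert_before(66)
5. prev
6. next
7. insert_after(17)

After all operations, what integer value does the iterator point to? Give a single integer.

Answer: 8

Derivation:
After 1 (delete_current): list=[1, 7, 8] cursor@1
After 2 (delete_current): list=[7, 8] cursor@7
After 3 (delete_current): list=[8] cursor@8
After 4 (insert_before(66)): list=[66, 8] cursor@8
After 5 (prev): list=[66, 8] cursor@66
After 6 (next): list=[66, 8] cursor@8
After 7 (insert_after(17)): list=[66, 8, 17] cursor@8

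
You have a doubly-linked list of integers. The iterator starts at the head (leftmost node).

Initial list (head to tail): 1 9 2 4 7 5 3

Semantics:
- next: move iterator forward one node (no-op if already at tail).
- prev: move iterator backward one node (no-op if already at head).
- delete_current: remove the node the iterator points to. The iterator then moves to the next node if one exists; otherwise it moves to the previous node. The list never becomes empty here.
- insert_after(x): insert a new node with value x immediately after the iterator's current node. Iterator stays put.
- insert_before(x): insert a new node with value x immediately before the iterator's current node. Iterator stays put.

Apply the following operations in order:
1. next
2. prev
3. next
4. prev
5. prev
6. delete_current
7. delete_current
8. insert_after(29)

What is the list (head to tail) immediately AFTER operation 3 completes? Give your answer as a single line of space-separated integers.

Answer: 1 9 2 4 7 5 3

Derivation:
After 1 (next): list=[1, 9, 2, 4, 7, 5, 3] cursor@9
After 2 (prev): list=[1, 9, 2, 4, 7, 5, 3] cursor@1
After 3 (next): list=[1, 9, 2, 4, 7, 5, 3] cursor@9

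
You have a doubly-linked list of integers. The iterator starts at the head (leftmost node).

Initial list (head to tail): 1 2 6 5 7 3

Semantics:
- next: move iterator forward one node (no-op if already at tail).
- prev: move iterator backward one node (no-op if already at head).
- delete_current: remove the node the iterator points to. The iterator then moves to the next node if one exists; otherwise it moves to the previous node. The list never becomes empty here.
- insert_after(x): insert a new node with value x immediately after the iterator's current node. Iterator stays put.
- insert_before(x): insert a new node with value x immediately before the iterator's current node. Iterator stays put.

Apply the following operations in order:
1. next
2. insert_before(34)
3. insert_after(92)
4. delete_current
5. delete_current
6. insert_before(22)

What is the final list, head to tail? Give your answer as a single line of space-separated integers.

Answer: 1 34 22 6 5 7 3

Derivation:
After 1 (next): list=[1, 2, 6, 5, 7, 3] cursor@2
After 2 (insert_before(34)): list=[1, 34, 2, 6, 5, 7, 3] cursor@2
After 3 (insert_after(92)): list=[1, 34, 2, 92, 6, 5, 7, 3] cursor@2
After 4 (delete_current): list=[1, 34, 92, 6, 5, 7, 3] cursor@92
After 5 (delete_current): list=[1, 34, 6, 5, 7, 3] cursor@6
After 6 (insert_before(22)): list=[1, 34, 22, 6, 5, 7, 3] cursor@6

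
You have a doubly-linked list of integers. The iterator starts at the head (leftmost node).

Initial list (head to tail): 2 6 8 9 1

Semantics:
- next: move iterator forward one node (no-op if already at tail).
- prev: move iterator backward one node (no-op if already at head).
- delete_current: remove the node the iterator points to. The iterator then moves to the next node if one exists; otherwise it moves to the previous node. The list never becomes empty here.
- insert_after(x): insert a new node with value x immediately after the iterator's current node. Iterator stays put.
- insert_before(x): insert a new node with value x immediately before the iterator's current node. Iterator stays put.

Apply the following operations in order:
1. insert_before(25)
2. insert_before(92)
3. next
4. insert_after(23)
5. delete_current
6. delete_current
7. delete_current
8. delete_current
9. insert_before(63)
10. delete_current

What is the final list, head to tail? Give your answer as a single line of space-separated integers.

After 1 (insert_before(25)): list=[25, 2, 6, 8, 9, 1] cursor@2
After 2 (insert_before(92)): list=[25, 92, 2, 6, 8, 9, 1] cursor@2
After 3 (next): list=[25, 92, 2, 6, 8, 9, 1] cursor@6
After 4 (insert_after(23)): list=[25, 92, 2, 6, 23, 8, 9, 1] cursor@6
After 5 (delete_current): list=[25, 92, 2, 23, 8, 9, 1] cursor@23
After 6 (delete_current): list=[25, 92, 2, 8, 9, 1] cursor@8
After 7 (delete_current): list=[25, 92, 2, 9, 1] cursor@9
After 8 (delete_current): list=[25, 92, 2, 1] cursor@1
After 9 (insert_before(63)): list=[25, 92, 2, 63, 1] cursor@1
After 10 (delete_current): list=[25, 92, 2, 63] cursor@63

Answer: 25 92 2 63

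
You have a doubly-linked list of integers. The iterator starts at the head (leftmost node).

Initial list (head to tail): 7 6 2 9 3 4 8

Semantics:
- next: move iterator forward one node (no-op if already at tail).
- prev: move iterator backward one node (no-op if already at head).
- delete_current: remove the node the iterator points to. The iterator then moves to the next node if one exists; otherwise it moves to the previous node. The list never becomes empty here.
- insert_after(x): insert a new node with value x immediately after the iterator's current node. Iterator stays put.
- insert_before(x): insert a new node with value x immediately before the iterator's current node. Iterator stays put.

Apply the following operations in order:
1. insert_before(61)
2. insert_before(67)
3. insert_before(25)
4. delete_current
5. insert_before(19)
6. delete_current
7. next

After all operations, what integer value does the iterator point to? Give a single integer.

After 1 (insert_before(61)): list=[61, 7, 6, 2, 9, 3, 4, 8] cursor@7
After 2 (insert_before(67)): list=[61, 67, 7, 6, 2, 9, 3, 4, 8] cursor@7
After 3 (insert_before(25)): list=[61, 67, 25, 7, 6, 2, 9, 3, 4, 8] cursor@7
After 4 (delete_current): list=[61, 67, 25, 6, 2, 9, 3, 4, 8] cursor@6
After 5 (insert_before(19)): list=[61, 67, 25, 19, 6, 2, 9, 3, 4, 8] cursor@6
After 6 (delete_current): list=[61, 67, 25, 19, 2, 9, 3, 4, 8] cursor@2
After 7 (next): list=[61, 67, 25, 19, 2, 9, 3, 4, 8] cursor@9

Answer: 9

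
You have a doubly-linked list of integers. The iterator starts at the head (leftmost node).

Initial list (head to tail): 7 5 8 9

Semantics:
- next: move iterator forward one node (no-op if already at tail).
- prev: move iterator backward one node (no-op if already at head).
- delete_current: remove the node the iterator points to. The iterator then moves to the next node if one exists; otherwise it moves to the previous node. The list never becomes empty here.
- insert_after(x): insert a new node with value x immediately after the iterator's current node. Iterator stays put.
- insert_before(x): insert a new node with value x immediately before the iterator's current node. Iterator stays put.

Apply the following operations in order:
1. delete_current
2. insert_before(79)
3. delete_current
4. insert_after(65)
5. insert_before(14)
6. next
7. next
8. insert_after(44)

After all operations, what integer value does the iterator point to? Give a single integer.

After 1 (delete_current): list=[5, 8, 9] cursor@5
After 2 (insert_before(79)): list=[79, 5, 8, 9] cursor@5
After 3 (delete_current): list=[79, 8, 9] cursor@8
After 4 (insert_after(65)): list=[79, 8, 65, 9] cursor@8
After 5 (insert_before(14)): list=[79, 14, 8, 65, 9] cursor@8
After 6 (next): list=[79, 14, 8, 65, 9] cursor@65
After 7 (next): list=[79, 14, 8, 65, 9] cursor@9
After 8 (insert_after(44)): list=[79, 14, 8, 65, 9, 44] cursor@9

Answer: 9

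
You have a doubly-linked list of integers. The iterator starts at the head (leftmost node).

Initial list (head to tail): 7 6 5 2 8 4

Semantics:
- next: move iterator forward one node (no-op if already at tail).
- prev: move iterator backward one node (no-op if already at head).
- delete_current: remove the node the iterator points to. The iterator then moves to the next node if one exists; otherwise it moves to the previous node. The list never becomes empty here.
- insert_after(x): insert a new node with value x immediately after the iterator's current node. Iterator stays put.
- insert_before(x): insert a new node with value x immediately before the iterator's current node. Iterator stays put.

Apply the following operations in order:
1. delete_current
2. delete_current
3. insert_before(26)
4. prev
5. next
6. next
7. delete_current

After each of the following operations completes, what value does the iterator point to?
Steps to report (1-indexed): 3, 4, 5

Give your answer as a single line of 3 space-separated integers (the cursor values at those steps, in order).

Answer: 5 26 5

Derivation:
After 1 (delete_current): list=[6, 5, 2, 8, 4] cursor@6
After 2 (delete_current): list=[5, 2, 8, 4] cursor@5
After 3 (insert_before(26)): list=[26, 5, 2, 8, 4] cursor@5
After 4 (prev): list=[26, 5, 2, 8, 4] cursor@26
After 5 (next): list=[26, 5, 2, 8, 4] cursor@5
After 6 (next): list=[26, 5, 2, 8, 4] cursor@2
After 7 (delete_current): list=[26, 5, 8, 4] cursor@8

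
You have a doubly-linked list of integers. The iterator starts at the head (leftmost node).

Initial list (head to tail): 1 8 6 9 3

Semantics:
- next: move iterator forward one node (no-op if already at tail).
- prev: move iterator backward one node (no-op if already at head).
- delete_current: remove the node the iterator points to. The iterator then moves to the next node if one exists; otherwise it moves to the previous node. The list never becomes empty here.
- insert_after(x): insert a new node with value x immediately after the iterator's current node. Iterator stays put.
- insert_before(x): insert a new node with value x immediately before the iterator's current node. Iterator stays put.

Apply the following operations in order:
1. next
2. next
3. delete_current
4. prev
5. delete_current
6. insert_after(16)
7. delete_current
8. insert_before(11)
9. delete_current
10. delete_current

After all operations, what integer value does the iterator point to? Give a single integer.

Answer: 11

Derivation:
After 1 (next): list=[1, 8, 6, 9, 3] cursor@8
After 2 (next): list=[1, 8, 6, 9, 3] cursor@6
After 3 (delete_current): list=[1, 8, 9, 3] cursor@9
After 4 (prev): list=[1, 8, 9, 3] cursor@8
After 5 (delete_current): list=[1, 9, 3] cursor@9
After 6 (insert_after(16)): list=[1, 9, 16, 3] cursor@9
After 7 (delete_current): list=[1, 16, 3] cursor@16
After 8 (insert_before(11)): list=[1, 11, 16, 3] cursor@16
After 9 (delete_current): list=[1, 11, 3] cursor@3
After 10 (delete_current): list=[1, 11] cursor@11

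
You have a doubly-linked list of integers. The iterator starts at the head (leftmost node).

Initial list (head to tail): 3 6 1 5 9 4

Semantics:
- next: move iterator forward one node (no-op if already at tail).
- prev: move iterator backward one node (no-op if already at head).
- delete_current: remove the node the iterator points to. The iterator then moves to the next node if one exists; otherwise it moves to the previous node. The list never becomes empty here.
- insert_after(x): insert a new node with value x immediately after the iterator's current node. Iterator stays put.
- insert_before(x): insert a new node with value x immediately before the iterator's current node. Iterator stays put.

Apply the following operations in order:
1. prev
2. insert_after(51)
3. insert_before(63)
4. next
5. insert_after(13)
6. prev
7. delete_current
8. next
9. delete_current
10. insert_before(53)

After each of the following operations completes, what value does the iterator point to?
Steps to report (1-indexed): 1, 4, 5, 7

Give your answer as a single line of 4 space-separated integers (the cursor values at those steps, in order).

After 1 (prev): list=[3, 6, 1, 5, 9, 4] cursor@3
After 2 (insert_after(51)): list=[3, 51, 6, 1, 5, 9, 4] cursor@3
After 3 (insert_before(63)): list=[63, 3, 51, 6, 1, 5, 9, 4] cursor@3
After 4 (next): list=[63, 3, 51, 6, 1, 5, 9, 4] cursor@51
After 5 (insert_after(13)): list=[63, 3, 51, 13, 6, 1, 5, 9, 4] cursor@51
After 6 (prev): list=[63, 3, 51, 13, 6, 1, 5, 9, 4] cursor@3
After 7 (delete_current): list=[63, 51, 13, 6, 1, 5, 9, 4] cursor@51
After 8 (next): list=[63, 51, 13, 6, 1, 5, 9, 4] cursor@13
After 9 (delete_current): list=[63, 51, 6, 1, 5, 9, 4] cursor@6
After 10 (insert_before(53)): list=[63, 51, 53, 6, 1, 5, 9, 4] cursor@6

Answer: 3 51 51 51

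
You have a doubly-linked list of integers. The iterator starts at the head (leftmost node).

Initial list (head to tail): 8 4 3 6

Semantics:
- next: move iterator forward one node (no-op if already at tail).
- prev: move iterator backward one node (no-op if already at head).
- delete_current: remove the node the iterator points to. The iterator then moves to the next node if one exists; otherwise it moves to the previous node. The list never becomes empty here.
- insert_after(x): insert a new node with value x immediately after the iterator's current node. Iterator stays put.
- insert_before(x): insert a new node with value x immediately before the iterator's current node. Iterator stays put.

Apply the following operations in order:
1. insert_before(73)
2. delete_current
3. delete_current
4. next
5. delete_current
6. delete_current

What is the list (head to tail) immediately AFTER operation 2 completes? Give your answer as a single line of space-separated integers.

Answer: 73 4 3 6

Derivation:
After 1 (insert_before(73)): list=[73, 8, 4, 3, 6] cursor@8
After 2 (delete_current): list=[73, 4, 3, 6] cursor@4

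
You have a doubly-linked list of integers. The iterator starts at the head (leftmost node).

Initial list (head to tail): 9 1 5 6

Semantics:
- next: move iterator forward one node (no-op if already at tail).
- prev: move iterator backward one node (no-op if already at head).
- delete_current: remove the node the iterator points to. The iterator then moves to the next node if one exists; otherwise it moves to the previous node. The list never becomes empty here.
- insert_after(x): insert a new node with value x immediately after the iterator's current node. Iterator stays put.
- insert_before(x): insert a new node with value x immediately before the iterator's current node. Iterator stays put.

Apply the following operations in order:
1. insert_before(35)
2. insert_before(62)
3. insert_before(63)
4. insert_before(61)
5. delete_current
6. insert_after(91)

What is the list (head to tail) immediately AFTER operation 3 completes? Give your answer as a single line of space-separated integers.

After 1 (insert_before(35)): list=[35, 9, 1, 5, 6] cursor@9
After 2 (insert_before(62)): list=[35, 62, 9, 1, 5, 6] cursor@9
After 3 (insert_before(63)): list=[35, 62, 63, 9, 1, 5, 6] cursor@9

Answer: 35 62 63 9 1 5 6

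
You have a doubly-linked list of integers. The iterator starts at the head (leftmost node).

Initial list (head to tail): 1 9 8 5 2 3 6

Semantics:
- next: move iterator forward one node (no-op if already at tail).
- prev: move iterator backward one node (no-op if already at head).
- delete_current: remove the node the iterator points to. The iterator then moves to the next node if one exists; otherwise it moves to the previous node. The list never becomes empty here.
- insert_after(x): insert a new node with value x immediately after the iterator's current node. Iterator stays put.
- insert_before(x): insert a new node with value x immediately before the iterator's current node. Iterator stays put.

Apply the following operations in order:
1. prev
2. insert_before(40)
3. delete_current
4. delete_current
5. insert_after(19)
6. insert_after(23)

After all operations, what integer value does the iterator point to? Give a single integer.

Answer: 8

Derivation:
After 1 (prev): list=[1, 9, 8, 5, 2, 3, 6] cursor@1
After 2 (insert_before(40)): list=[40, 1, 9, 8, 5, 2, 3, 6] cursor@1
After 3 (delete_current): list=[40, 9, 8, 5, 2, 3, 6] cursor@9
After 4 (delete_current): list=[40, 8, 5, 2, 3, 6] cursor@8
After 5 (insert_after(19)): list=[40, 8, 19, 5, 2, 3, 6] cursor@8
After 6 (insert_after(23)): list=[40, 8, 23, 19, 5, 2, 3, 6] cursor@8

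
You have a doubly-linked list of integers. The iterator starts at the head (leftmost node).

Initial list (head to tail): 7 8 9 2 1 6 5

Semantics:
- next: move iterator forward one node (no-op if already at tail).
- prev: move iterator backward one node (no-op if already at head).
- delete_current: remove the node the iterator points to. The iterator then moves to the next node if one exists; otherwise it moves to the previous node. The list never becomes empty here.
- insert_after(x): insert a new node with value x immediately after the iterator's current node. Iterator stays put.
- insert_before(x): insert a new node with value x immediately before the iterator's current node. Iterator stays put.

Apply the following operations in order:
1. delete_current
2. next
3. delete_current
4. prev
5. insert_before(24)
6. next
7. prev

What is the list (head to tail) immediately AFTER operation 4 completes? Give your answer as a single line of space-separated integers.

After 1 (delete_current): list=[8, 9, 2, 1, 6, 5] cursor@8
After 2 (next): list=[8, 9, 2, 1, 6, 5] cursor@9
After 3 (delete_current): list=[8, 2, 1, 6, 5] cursor@2
After 4 (prev): list=[8, 2, 1, 6, 5] cursor@8

Answer: 8 2 1 6 5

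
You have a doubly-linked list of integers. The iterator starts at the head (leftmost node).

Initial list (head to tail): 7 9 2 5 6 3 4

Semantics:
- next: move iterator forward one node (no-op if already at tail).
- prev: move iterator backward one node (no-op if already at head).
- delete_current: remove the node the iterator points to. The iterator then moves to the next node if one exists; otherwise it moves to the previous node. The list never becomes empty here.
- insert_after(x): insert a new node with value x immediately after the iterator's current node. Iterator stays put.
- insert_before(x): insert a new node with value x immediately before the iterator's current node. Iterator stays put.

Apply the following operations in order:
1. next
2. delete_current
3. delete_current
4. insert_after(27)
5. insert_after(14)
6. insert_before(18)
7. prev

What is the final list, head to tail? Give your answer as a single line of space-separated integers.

Answer: 7 18 5 14 27 6 3 4

Derivation:
After 1 (next): list=[7, 9, 2, 5, 6, 3, 4] cursor@9
After 2 (delete_current): list=[7, 2, 5, 6, 3, 4] cursor@2
After 3 (delete_current): list=[7, 5, 6, 3, 4] cursor@5
After 4 (insert_after(27)): list=[7, 5, 27, 6, 3, 4] cursor@5
After 5 (insert_after(14)): list=[7, 5, 14, 27, 6, 3, 4] cursor@5
After 6 (insert_before(18)): list=[7, 18, 5, 14, 27, 6, 3, 4] cursor@5
After 7 (prev): list=[7, 18, 5, 14, 27, 6, 3, 4] cursor@18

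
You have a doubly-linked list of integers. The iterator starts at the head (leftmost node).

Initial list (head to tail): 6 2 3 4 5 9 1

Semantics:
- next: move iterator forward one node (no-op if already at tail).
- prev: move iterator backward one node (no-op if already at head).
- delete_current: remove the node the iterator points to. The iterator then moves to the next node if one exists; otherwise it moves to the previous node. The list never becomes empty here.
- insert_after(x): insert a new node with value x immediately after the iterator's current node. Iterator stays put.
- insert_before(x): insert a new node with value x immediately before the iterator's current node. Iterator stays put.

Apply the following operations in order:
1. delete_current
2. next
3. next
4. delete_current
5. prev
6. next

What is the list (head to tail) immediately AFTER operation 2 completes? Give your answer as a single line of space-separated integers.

Answer: 2 3 4 5 9 1

Derivation:
After 1 (delete_current): list=[2, 3, 4, 5, 9, 1] cursor@2
After 2 (next): list=[2, 3, 4, 5, 9, 1] cursor@3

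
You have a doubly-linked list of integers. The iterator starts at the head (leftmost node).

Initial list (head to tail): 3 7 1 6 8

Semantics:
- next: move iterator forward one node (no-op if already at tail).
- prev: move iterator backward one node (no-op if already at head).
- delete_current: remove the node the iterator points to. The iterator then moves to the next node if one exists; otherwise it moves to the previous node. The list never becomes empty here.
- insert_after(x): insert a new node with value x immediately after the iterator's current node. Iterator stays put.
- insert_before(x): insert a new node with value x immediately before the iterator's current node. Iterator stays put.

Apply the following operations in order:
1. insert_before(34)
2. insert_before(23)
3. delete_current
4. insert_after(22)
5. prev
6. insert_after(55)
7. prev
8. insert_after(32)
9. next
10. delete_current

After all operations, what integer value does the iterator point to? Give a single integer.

After 1 (insert_before(34)): list=[34, 3, 7, 1, 6, 8] cursor@3
After 2 (insert_before(23)): list=[34, 23, 3, 7, 1, 6, 8] cursor@3
After 3 (delete_current): list=[34, 23, 7, 1, 6, 8] cursor@7
After 4 (insert_after(22)): list=[34, 23, 7, 22, 1, 6, 8] cursor@7
After 5 (prev): list=[34, 23, 7, 22, 1, 6, 8] cursor@23
After 6 (insert_after(55)): list=[34, 23, 55, 7, 22, 1, 6, 8] cursor@23
After 7 (prev): list=[34, 23, 55, 7, 22, 1, 6, 8] cursor@34
After 8 (insert_after(32)): list=[34, 32, 23, 55, 7, 22, 1, 6, 8] cursor@34
After 9 (next): list=[34, 32, 23, 55, 7, 22, 1, 6, 8] cursor@32
After 10 (delete_current): list=[34, 23, 55, 7, 22, 1, 6, 8] cursor@23

Answer: 23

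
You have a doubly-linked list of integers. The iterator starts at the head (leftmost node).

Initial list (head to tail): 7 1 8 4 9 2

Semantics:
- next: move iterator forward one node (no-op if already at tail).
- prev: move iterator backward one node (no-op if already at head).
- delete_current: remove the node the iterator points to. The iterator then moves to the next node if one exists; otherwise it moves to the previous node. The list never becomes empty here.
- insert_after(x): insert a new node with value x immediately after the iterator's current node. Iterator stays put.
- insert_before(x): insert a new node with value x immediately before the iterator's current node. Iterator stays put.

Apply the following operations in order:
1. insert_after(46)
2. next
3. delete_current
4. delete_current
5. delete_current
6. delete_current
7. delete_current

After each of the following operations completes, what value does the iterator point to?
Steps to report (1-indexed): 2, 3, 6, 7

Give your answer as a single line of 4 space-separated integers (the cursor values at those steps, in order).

Answer: 46 1 9 2

Derivation:
After 1 (insert_after(46)): list=[7, 46, 1, 8, 4, 9, 2] cursor@7
After 2 (next): list=[7, 46, 1, 8, 4, 9, 2] cursor@46
After 3 (delete_current): list=[7, 1, 8, 4, 9, 2] cursor@1
After 4 (delete_current): list=[7, 8, 4, 9, 2] cursor@8
After 5 (delete_current): list=[7, 4, 9, 2] cursor@4
After 6 (delete_current): list=[7, 9, 2] cursor@9
After 7 (delete_current): list=[7, 2] cursor@2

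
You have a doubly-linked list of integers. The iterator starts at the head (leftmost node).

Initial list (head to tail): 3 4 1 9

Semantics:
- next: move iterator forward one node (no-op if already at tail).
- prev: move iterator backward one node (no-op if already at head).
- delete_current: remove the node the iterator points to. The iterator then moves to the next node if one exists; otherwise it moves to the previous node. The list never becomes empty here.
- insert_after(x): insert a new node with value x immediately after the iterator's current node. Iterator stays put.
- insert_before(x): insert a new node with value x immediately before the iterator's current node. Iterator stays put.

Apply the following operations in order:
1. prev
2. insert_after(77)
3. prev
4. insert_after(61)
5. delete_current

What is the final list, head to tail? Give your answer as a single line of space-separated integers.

Answer: 61 77 4 1 9

Derivation:
After 1 (prev): list=[3, 4, 1, 9] cursor@3
After 2 (insert_after(77)): list=[3, 77, 4, 1, 9] cursor@3
After 3 (prev): list=[3, 77, 4, 1, 9] cursor@3
After 4 (insert_after(61)): list=[3, 61, 77, 4, 1, 9] cursor@3
After 5 (delete_current): list=[61, 77, 4, 1, 9] cursor@61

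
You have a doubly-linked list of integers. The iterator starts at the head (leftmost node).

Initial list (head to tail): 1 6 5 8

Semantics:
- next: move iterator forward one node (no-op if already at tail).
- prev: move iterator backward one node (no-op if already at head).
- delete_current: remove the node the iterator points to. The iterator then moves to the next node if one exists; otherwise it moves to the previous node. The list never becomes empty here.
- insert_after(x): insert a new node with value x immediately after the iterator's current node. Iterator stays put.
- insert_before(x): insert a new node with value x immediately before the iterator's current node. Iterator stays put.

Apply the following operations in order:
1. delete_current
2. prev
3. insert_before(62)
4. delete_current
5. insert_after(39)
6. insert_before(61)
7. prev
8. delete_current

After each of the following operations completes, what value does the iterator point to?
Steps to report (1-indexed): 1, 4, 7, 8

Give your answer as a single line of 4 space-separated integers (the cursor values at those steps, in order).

Answer: 6 5 61 5

Derivation:
After 1 (delete_current): list=[6, 5, 8] cursor@6
After 2 (prev): list=[6, 5, 8] cursor@6
After 3 (insert_before(62)): list=[62, 6, 5, 8] cursor@6
After 4 (delete_current): list=[62, 5, 8] cursor@5
After 5 (insert_after(39)): list=[62, 5, 39, 8] cursor@5
After 6 (insert_before(61)): list=[62, 61, 5, 39, 8] cursor@5
After 7 (prev): list=[62, 61, 5, 39, 8] cursor@61
After 8 (delete_current): list=[62, 5, 39, 8] cursor@5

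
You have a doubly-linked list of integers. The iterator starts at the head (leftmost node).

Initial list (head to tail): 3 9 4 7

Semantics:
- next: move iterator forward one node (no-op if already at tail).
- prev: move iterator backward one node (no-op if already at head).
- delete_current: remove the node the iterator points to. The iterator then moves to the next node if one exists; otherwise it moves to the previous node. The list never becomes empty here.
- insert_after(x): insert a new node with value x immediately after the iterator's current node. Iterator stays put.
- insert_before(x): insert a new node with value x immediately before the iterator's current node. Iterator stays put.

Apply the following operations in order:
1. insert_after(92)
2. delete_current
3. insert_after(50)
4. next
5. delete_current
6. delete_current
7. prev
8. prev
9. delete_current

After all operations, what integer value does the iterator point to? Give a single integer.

After 1 (insert_after(92)): list=[3, 92, 9, 4, 7] cursor@3
After 2 (delete_current): list=[92, 9, 4, 7] cursor@92
After 3 (insert_after(50)): list=[92, 50, 9, 4, 7] cursor@92
After 4 (next): list=[92, 50, 9, 4, 7] cursor@50
After 5 (delete_current): list=[92, 9, 4, 7] cursor@9
After 6 (delete_current): list=[92, 4, 7] cursor@4
After 7 (prev): list=[92, 4, 7] cursor@92
After 8 (prev): list=[92, 4, 7] cursor@92
After 9 (delete_current): list=[4, 7] cursor@4

Answer: 4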